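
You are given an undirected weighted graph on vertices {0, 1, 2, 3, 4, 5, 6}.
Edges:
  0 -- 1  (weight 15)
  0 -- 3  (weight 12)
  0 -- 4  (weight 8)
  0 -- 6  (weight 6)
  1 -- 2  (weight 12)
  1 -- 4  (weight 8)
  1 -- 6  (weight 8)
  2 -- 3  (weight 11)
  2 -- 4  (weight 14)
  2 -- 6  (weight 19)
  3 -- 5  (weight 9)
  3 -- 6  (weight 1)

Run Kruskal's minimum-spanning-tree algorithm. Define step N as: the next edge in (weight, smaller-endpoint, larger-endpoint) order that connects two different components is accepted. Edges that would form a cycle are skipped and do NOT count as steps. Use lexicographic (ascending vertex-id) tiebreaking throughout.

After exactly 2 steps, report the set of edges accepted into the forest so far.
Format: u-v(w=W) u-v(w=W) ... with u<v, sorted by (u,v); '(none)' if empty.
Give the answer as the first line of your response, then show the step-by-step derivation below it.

0-6(w=6) 3-6(w=1)

step 1: add edge 3-6 (w=1); MST = {3-6(w=1)}
step 2: add edge 0-6 (w=6); MST = {0-6(w=6) 3-6(w=1)}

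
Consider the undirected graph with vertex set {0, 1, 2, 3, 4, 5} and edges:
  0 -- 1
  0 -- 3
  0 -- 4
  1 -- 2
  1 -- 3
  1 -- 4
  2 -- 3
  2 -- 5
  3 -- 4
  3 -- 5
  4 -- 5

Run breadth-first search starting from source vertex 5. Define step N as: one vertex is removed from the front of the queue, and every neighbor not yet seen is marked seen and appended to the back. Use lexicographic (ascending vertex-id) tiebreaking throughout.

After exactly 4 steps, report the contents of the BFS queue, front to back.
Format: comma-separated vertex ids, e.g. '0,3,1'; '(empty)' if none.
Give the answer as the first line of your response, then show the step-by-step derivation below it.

1,0

step 1: dequeue 5; queue=[2,3,4]; order=5
step 2: dequeue 2; queue=[3,4,1]; order=5,2
step 3: dequeue 3; queue=[4,1,0]; order=5,2,3
step 4: dequeue 4; queue=[1,0]; order=5,2,3,4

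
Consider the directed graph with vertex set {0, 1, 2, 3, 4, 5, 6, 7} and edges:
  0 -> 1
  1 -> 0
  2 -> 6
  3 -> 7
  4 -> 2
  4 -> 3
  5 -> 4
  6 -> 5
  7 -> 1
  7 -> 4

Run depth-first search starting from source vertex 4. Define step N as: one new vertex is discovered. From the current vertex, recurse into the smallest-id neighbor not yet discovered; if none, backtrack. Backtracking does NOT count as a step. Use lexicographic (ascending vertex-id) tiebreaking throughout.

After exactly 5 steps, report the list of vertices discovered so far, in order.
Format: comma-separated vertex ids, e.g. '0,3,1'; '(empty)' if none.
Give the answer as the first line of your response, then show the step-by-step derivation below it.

4,2,6,5,3

step 1: discover 4; path=4; order=4
step 2: discover 2; path=4>2; order=4,2
step 3: discover 6; path=4>2>6; order=4,2,6
step 4: discover 5; path=4>2>6>5; order=4,2,6,5
step 5: discover 3; path=4>3; order=4,2,6,5,3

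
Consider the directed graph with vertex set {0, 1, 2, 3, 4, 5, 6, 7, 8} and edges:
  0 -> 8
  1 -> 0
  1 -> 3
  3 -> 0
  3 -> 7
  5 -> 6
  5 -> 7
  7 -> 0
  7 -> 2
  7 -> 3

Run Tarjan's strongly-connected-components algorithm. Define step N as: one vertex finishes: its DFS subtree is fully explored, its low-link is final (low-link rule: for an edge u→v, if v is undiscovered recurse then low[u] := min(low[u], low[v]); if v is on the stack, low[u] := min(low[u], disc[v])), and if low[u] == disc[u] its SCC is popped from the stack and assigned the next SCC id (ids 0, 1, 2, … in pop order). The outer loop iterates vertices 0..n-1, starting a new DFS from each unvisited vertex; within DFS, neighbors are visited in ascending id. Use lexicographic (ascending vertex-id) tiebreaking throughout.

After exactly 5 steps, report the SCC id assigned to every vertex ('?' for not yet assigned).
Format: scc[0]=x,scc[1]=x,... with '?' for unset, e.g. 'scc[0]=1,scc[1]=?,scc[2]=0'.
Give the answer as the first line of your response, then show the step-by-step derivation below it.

scc[0]=1,scc[1]=?,scc[2]=2,scc[3]=3,scc[4]=?,scc[5]=?,scc[6]=?,scc[7]=3,scc[8]=0

step 1: low=(low[0]=0,low[1]=?,low[2]=?,low[3]=?,low[4]=?,low[5]=?,low[6]=?,low[7]=?,low[8]=1); scc=(scc[0]=?,scc[1]=?,scc[2]=?,scc[3]=?,scc[4]=?,scc[5]=?,scc[6]=?,scc[7]=?,scc[8]=0)
step 2: low=(low[0]=0,low[1]=?,low[2]=?,low[3]=?,low[4]=?,low[5]=?,low[6]=?,low[7]=?,low[8]=1); scc=(scc[0]=1,scc[1]=?,scc[2]=?,scc[3]=?,scc[4]=?,scc[5]=?,scc[6]=?,scc[7]=?,scc[8]=0)
step 3: low=(low[0]=0,low[1]=2,low[2]=5,low[3]=3,low[4]=?,low[5]=?,low[6]=?,low[7]=4,low[8]=1); scc=(scc[0]=1,scc[1]=?,scc[2]=2,scc[3]=?,scc[4]=?,scc[5]=?,scc[6]=?,scc[7]=?,scc[8]=0)
step 4: low=(low[0]=0,low[1]=2,low[2]=5,low[3]=3,low[4]=?,low[5]=?,low[6]=?,low[7]=3,low[8]=1); scc=(scc[0]=1,scc[1]=?,scc[2]=2,scc[3]=?,scc[4]=?,scc[5]=?,scc[6]=?,scc[7]=?,scc[8]=0)
step 5: low=(low[0]=0,low[1]=2,low[2]=5,low[3]=3,low[4]=?,low[5]=?,low[6]=?,low[7]=3,low[8]=1); scc=(scc[0]=1,scc[1]=?,scc[2]=2,scc[3]=3,scc[4]=?,scc[5]=?,scc[6]=?,scc[7]=3,scc[8]=0)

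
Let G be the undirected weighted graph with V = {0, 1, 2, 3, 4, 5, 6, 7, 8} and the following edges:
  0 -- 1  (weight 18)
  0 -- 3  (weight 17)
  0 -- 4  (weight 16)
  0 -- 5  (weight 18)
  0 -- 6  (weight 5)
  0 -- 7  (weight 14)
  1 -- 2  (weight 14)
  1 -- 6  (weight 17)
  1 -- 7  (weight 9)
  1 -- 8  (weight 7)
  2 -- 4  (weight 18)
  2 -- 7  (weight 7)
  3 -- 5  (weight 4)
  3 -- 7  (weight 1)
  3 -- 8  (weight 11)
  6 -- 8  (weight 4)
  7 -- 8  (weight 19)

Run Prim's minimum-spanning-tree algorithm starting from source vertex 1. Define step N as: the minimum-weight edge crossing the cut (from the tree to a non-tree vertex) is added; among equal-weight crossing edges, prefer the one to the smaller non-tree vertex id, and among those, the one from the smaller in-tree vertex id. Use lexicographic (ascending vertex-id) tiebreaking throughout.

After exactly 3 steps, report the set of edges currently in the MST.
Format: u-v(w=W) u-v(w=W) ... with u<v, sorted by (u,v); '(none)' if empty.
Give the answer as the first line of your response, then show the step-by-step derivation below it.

0-6(w=5) 1-8(w=7) 6-8(w=4)

step 1: add edge 1-8 (w=7); MST = {1-8(w=7)}
step 2: add edge 6-8 (w=4); MST = {1-8(w=7) 6-8(w=4)}
step 3: add edge 0-6 (w=5); MST = {0-6(w=5) 1-8(w=7) 6-8(w=4)}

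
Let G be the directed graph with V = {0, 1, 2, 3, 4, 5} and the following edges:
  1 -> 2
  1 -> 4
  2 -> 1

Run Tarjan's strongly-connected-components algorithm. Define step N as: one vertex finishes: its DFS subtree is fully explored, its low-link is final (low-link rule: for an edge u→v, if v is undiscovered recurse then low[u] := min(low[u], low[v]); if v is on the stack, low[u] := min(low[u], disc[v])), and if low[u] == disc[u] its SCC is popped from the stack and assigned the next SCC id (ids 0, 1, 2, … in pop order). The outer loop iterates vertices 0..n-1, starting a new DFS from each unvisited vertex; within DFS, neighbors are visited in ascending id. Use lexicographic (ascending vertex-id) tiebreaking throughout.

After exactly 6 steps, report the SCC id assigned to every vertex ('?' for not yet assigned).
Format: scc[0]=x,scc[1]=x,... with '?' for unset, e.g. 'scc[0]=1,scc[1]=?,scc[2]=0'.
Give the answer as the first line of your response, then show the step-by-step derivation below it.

scc[0]=0,scc[1]=2,scc[2]=2,scc[3]=3,scc[4]=1,scc[5]=4

step 1: low=(low[0]=0,low[1]=?,low[2]=?,low[3]=?,low[4]=?,low[5]=?); scc=(scc[0]=0,scc[1]=?,scc[2]=?,scc[3]=?,scc[4]=?,scc[5]=?)
step 2: low=(low[0]=0,low[1]=1,low[2]=1,low[3]=?,low[4]=?,low[5]=?); scc=(scc[0]=0,scc[1]=?,scc[2]=?,scc[3]=?,scc[4]=?,scc[5]=?)
step 3: low=(low[0]=0,low[1]=1,low[2]=1,low[3]=?,low[4]=3,low[5]=?); scc=(scc[0]=0,scc[1]=?,scc[2]=?,scc[3]=?,scc[4]=1,scc[5]=?)
step 4: low=(low[0]=0,low[1]=1,low[2]=1,low[3]=?,low[4]=3,low[5]=?); scc=(scc[0]=0,scc[1]=2,scc[2]=2,scc[3]=?,scc[4]=1,scc[5]=?)
step 5: low=(low[0]=0,low[1]=1,low[2]=1,low[3]=4,low[4]=3,low[5]=?); scc=(scc[0]=0,scc[1]=2,scc[2]=2,scc[3]=3,scc[4]=1,scc[5]=?)
step 6: low=(low[0]=0,low[1]=1,low[2]=1,low[3]=4,low[4]=3,low[5]=5); scc=(scc[0]=0,scc[1]=2,scc[2]=2,scc[3]=3,scc[4]=1,scc[5]=4)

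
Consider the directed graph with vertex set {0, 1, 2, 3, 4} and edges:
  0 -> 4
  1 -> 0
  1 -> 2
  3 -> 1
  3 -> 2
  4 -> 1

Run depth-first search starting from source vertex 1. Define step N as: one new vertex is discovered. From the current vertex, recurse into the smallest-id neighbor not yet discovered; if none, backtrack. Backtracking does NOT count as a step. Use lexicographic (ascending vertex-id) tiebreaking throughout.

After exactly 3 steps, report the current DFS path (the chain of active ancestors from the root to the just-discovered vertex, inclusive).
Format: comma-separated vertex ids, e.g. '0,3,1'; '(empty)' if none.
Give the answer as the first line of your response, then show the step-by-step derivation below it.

1,0,4

step 1: discover 1; path=1; order=1
step 2: discover 0; path=1>0; order=1,0
step 3: discover 4; path=1>0>4; order=1,0,4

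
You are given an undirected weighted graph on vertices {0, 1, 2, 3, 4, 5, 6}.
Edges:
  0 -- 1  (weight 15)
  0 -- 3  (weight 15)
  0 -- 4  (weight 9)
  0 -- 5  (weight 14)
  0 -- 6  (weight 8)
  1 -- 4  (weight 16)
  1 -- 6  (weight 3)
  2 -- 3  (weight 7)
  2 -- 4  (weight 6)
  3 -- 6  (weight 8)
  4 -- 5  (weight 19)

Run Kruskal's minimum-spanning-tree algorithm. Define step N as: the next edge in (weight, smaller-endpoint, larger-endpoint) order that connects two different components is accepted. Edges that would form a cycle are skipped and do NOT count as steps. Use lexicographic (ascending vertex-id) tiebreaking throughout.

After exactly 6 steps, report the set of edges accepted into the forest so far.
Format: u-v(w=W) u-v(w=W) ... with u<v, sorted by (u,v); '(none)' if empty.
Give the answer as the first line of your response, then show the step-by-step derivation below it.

0-5(w=14) 0-6(w=8) 1-6(w=3) 2-3(w=7) 2-4(w=6) 3-6(w=8)

step 1: add edge 1-6 (w=3); MST = {1-6(w=3)}
step 2: add edge 2-4 (w=6); MST = {1-6(w=3) 2-4(w=6)}
step 3: add edge 2-3 (w=7); MST = {1-6(w=3) 2-3(w=7) 2-4(w=6)}
step 4: add edge 0-6 (w=8); MST = {0-6(w=8) 1-6(w=3) 2-3(w=7) 2-4(w=6)}
step 5: add edge 3-6 (w=8); MST = {0-6(w=8) 1-6(w=3) 2-3(w=7) 2-4(w=6) 3-6(w=8)}
step 6: add edge 0-5 (w=14); MST = {0-5(w=14) 0-6(w=8) 1-6(w=3) 2-3(w=7) 2-4(w=6) 3-6(w=8)}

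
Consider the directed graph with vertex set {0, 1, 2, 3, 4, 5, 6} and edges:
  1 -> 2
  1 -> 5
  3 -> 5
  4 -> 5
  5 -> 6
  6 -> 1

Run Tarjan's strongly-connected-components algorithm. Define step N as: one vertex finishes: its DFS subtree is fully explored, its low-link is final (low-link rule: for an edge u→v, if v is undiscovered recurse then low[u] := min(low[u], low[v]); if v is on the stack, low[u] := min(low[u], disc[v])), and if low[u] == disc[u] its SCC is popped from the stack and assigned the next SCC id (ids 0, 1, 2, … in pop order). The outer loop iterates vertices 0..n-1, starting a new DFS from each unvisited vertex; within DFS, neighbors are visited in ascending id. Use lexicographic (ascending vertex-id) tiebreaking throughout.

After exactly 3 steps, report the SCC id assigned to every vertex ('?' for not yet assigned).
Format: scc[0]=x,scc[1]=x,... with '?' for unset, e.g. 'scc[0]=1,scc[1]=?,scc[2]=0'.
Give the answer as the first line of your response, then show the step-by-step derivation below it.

scc[0]=0,scc[1]=?,scc[2]=1,scc[3]=?,scc[4]=?,scc[5]=?,scc[6]=?

step 1: low=(low[0]=0,low[1]=?,low[2]=?,low[3]=?,low[4]=?,low[5]=?,low[6]=?); scc=(scc[0]=0,scc[1]=?,scc[2]=?,scc[3]=?,scc[4]=?,scc[5]=?,scc[6]=?)
step 2: low=(low[0]=0,low[1]=1,low[2]=2,low[3]=?,low[4]=?,low[5]=?,low[6]=?); scc=(scc[0]=0,scc[1]=?,scc[2]=1,scc[3]=?,scc[4]=?,scc[5]=?,scc[6]=?)
step 3: low=(low[0]=0,low[1]=1,low[2]=2,low[3]=?,low[4]=?,low[5]=3,low[6]=1); scc=(scc[0]=0,scc[1]=?,scc[2]=1,scc[3]=?,scc[4]=?,scc[5]=?,scc[6]=?)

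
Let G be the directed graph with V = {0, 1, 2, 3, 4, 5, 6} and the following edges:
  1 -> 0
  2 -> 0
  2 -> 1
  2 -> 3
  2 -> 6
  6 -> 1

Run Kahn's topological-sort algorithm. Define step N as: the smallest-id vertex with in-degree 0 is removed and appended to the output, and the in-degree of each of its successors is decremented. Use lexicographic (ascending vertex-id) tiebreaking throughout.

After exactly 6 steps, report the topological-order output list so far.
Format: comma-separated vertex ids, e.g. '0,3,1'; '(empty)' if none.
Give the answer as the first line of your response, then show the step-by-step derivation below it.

2,3,4,5,6,1

step 1: output 2; order=[2]; indeg=(1,1,0,0,0,0,0)
step 2: output 3; order=[2,3]; indeg=(1,1,0,0,0,0,0)
step 3: output 4; order=[2,3,4]; indeg=(1,1,0,0,0,0,0)
step 4: output 5; order=[2,3,4,5]; indeg=(1,1,0,0,0,0,0)
step 5: output 6; order=[2,3,4,5,6]; indeg=(1,0,0,0,0,0,0)
step 6: output 1; order=[2,3,4,5,6,1]; indeg=(0,0,0,0,0,0,0)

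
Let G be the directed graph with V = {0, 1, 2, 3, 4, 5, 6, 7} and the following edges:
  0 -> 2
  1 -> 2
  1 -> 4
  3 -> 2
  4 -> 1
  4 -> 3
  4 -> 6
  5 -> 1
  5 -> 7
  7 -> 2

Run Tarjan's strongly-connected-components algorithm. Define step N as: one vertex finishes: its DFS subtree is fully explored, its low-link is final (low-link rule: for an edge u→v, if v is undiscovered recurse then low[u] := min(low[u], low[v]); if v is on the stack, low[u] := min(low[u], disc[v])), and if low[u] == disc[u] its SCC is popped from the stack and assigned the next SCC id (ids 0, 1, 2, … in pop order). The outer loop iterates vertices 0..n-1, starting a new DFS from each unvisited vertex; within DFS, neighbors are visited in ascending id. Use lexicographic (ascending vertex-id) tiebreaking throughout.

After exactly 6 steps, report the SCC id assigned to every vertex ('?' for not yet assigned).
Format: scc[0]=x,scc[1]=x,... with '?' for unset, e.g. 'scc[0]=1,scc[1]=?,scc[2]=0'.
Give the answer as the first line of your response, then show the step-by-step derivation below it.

scc[0]=1,scc[1]=4,scc[2]=0,scc[3]=2,scc[4]=4,scc[5]=?,scc[6]=3,scc[7]=?

step 1: low=(low[0]=0,low[1]=?,low[2]=1,low[3]=?,low[4]=?,low[5]=?,low[6]=?,low[7]=?); scc=(scc[0]=?,scc[1]=?,scc[2]=0,scc[3]=?,scc[4]=?,scc[5]=?,scc[6]=?,scc[7]=?)
step 2: low=(low[0]=0,low[1]=?,low[2]=1,low[3]=?,low[4]=?,low[5]=?,low[6]=?,low[7]=?); scc=(scc[0]=1,scc[1]=?,scc[2]=0,scc[3]=?,scc[4]=?,scc[5]=?,scc[6]=?,scc[7]=?)
step 3: low=(low[0]=0,low[1]=2,low[2]=1,low[3]=4,low[4]=2,low[5]=?,low[6]=?,low[7]=?); scc=(scc[0]=1,scc[1]=?,scc[2]=0,scc[3]=2,scc[4]=?,scc[5]=?,scc[6]=?,scc[7]=?)
step 4: low=(low[0]=0,low[1]=2,low[2]=1,low[3]=4,low[4]=2,low[5]=?,low[6]=5,low[7]=?); scc=(scc[0]=1,scc[1]=?,scc[2]=0,scc[3]=2,scc[4]=?,scc[5]=?,scc[6]=3,scc[7]=?)
step 5: low=(low[0]=0,low[1]=2,low[2]=1,low[3]=4,low[4]=2,low[5]=?,low[6]=5,low[7]=?); scc=(scc[0]=1,scc[1]=?,scc[2]=0,scc[3]=2,scc[4]=?,scc[5]=?,scc[6]=3,scc[7]=?)
step 6: low=(low[0]=0,low[1]=2,low[2]=1,low[3]=4,low[4]=2,low[5]=?,low[6]=5,low[7]=?); scc=(scc[0]=1,scc[1]=4,scc[2]=0,scc[3]=2,scc[4]=4,scc[5]=?,scc[6]=3,scc[7]=?)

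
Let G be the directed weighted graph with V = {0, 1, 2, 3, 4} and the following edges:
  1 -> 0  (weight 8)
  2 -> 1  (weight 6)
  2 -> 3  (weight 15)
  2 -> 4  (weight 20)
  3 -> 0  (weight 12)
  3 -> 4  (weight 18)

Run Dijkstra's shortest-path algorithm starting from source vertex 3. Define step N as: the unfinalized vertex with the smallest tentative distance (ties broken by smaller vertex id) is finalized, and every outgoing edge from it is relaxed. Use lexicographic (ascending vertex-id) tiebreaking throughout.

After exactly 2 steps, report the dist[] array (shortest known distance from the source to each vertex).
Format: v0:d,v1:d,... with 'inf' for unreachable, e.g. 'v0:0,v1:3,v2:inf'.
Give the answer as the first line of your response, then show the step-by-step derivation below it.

v0:12,v1:inf,v2:inf,v3:0,v4:18

step 1: dist = v0:12,v1:inf,v2:inf,v3:0,v4:18
step 2: dist = v0:12,v1:inf,v2:inf,v3:0,v4:18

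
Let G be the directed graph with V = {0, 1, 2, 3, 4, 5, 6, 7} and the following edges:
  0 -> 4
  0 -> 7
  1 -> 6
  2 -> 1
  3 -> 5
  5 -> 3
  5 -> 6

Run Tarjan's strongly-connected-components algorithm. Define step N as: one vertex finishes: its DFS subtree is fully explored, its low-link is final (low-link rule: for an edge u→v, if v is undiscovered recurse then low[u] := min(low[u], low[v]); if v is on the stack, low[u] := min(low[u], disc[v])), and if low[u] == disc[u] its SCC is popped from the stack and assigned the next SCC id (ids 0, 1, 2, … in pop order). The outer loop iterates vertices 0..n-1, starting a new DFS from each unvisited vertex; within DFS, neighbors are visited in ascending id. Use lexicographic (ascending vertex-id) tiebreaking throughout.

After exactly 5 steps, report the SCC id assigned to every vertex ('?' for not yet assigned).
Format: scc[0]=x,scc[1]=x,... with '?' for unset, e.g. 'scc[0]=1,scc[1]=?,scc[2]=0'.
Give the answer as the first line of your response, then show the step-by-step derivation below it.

scc[0]=2,scc[1]=4,scc[2]=?,scc[3]=?,scc[4]=0,scc[5]=?,scc[6]=3,scc[7]=1

step 1: low=(low[0]=0,low[1]=?,low[2]=?,low[3]=?,low[4]=1,low[5]=?,low[6]=?,low[7]=?); scc=(scc[0]=?,scc[1]=?,scc[2]=?,scc[3]=?,scc[4]=0,scc[5]=?,scc[6]=?,scc[7]=?)
step 2: low=(low[0]=0,low[1]=?,low[2]=?,low[3]=?,low[4]=1,low[5]=?,low[6]=?,low[7]=2); scc=(scc[0]=?,scc[1]=?,scc[2]=?,scc[3]=?,scc[4]=0,scc[5]=?,scc[6]=?,scc[7]=1)
step 3: low=(low[0]=0,low[1]=?,low[2]=?,low[3]=?,low[4]=1,low[5]=?,low[6]=?,low[7]=2); scc=(scc[0]=2,scc[1]=?,scc[2]=?,scc[3]=?,scc[4]=0,scc[5]=?,scc[6]=?,scc[7]=1)
step 4: low=(low[0]=0,low[1]=3,low[2]=?,low[3]=?,low[4]=1,low[5]=?,low[6]=4,low[7]=2); scc=(scc[0]=2,scc[1]=?,scc[2]=?,scc[3]=?,scc[4]=0,scc[5]=?,scc[6]=3,scc[7]=1)
step 5: low=(low[0]=0,low[1]=3,low[2]=?,low[3]=?,low[4]=1,low[5]=?,low[6]=4,low[7]=2); scc=(scc[0]=2,scc[1]=4,scc[2]=?,scc[3]=?,scc[4]=0,scc[5]=?,scc[6]=3,scc[7]=1)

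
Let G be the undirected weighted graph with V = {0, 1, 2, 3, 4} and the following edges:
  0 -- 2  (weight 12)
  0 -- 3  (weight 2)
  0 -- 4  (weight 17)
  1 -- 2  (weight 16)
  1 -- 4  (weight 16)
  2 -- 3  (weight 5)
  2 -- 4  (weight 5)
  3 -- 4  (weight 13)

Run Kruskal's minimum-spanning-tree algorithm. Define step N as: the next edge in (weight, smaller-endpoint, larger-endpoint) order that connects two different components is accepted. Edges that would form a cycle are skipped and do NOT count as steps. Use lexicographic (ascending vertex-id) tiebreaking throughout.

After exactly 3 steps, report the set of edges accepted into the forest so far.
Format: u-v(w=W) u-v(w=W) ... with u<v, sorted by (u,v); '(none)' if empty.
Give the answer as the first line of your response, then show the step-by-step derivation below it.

0-3(w=2) 2-3(w=5) 2-4(w=5)

step 1: add edge 0-3 (w=2); MST = {0-3(w=2)}
step 2: add edge 2-3 (w=5); MST = {0-3(w=2) 2-3(w=5)}
step 3: add edge 2-4 (w=5); MST = {0-3(w=2) 2-3(w=5) 2-4(w=5)}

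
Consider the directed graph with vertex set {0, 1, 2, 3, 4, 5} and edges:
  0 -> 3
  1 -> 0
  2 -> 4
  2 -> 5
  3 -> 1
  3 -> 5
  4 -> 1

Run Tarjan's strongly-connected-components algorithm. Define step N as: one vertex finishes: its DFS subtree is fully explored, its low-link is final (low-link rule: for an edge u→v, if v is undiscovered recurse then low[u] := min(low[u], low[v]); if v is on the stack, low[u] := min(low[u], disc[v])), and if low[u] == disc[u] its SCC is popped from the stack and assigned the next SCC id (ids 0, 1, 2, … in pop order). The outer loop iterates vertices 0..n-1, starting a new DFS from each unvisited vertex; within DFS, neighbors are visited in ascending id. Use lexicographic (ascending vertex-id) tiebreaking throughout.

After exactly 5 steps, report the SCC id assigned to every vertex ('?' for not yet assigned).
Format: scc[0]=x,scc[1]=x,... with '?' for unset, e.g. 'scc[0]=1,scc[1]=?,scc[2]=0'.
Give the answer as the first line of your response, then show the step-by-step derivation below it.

scc[0]=1,scc[1]=1,scc[2]=?,scc[3]=1,scc[4]=2,scc[5]=0

step 1: low=(low[0]=0,low[1]=0,low[2]=?,low[3]=1,low[4]=?,low[5]=?); scc=(scc[0]=?,scc[1]=?,scc[2]=?,scc[3]=?,scc[4]=?,scc[5]=?)
step 2: low=(low[0]=0,low[1]=0,low[2]=?,low[3]=0,low[4]=?,low[5]=3); scc=(scc[0]=?,scc[1]=?,scc[2]=?,scc[3]=?,scc[4]=?,scc[5]=0)
step 3: low=(low[0]=0,low[1]=0,low[2]=?,low[3]=0,low[4]=?,low[5]=3); scc=(scc[0]=?,scc[1]=?,scc[2]=?,scc[3]=?,scc[4]=?,scc[5]=0)
step 4: low=(low[0]=0,low[1]=0,low[2]=?,low[3]=0,low[4]=?,low[5]=3); scc=(scc[0]=1,scc[1]=1,scc[2]=?,scc[3]=1,scc[4]=?,scc[5]=0)
step 5: low=(low[0]=0,low[1]=0,low[2]=4,low[3]=0,low[4]=5,low[5]=3); scc=(scc[0]=1,scc[1]=1,scc[2]=?,scc[3]=1,scc[4]=2,scc[5]=0)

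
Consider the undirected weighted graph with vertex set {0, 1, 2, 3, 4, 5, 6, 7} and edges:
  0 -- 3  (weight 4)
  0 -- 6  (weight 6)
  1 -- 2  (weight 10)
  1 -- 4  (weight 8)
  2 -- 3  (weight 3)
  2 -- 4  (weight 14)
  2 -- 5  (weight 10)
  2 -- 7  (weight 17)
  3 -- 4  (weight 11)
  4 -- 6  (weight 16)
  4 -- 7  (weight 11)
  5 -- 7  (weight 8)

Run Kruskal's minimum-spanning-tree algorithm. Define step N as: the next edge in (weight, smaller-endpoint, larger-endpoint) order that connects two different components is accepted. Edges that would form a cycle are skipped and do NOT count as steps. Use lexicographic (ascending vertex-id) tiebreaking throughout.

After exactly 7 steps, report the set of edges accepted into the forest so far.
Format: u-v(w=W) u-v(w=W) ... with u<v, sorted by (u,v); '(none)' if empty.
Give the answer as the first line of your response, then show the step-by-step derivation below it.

0-3(w=4) 0-6(w=6) 1-2(w=10) 1-4(w=8) 2-3(w=3) 2-5(w=10) 5-7(w=8)

step 1: add edge 2-3 (w=3); MST = {2-3(w=3)}
step 2: add edge 0-3 (w=4); MST = {0-3(w=4) 2-3(w=3)}
step 3: add edge 0-6 (w=6); MST = {0-3(w=4) 0-6(w=6) 2-3(w=3)}
step 4: add edge 1-4 (w=8); MST = {0-3(w=4) 0-6(w=6) 1-4(w=8) 2-3(w=3)}
step 5: add edge 5-7 (w=8); MST = {0-3(w=4) 0-6(w=6) 1-4(w=8) 2-3(w=3) 5-7(w=8)}
step 6: add edge 1-2 (w=10); MST = {0-3(w=4) 0-6(w=6) 1-2(w=10) 1-4(w=8) 2-3(w=3) 5-7(w=8)}
step 7: add edge 2-5 (w=10); MST = {0-3(w=4) 0-6(w=6) 1-2(w=10) 1-4(w=8) 2-3(w=3) 2-5(w=10) 5-7(w=8)}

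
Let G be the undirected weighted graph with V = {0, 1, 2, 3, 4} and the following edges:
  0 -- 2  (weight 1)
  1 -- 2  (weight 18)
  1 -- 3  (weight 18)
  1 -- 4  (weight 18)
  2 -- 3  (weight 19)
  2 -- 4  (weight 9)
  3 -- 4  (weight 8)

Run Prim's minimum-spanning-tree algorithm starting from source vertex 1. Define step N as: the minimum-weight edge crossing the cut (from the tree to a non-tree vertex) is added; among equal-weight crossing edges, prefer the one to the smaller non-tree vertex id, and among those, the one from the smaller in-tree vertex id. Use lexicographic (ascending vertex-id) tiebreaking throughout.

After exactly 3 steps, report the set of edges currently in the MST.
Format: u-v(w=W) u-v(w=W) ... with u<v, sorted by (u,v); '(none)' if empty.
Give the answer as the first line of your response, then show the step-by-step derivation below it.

0-2(w=1) 1-2(w=18) 2-4(w=9)

step 1: add edge 1-2 (w=18); MST = {1-2(w=18)}
step 2: add edge 0-2 (w=1); MST = {0-2(w=1) 1-2(w=18)}
step 3: add edge 2-4 (w=9); MST = {0-2(w=1) 1-2(w=18) 2-4(w=9)}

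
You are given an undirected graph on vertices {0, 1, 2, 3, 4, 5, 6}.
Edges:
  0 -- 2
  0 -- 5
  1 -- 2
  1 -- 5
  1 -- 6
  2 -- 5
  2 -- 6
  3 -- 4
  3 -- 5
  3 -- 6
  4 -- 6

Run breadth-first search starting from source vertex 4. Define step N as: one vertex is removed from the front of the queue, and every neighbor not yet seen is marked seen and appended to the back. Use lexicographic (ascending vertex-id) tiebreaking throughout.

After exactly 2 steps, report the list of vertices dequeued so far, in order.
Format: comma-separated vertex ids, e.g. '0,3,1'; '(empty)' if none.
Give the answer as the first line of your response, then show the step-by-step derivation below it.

4,3

step 1: dequeue 4; queue=[3,6]; order=4
step 2: dequeue 3; queue=[6,5]; order=4,3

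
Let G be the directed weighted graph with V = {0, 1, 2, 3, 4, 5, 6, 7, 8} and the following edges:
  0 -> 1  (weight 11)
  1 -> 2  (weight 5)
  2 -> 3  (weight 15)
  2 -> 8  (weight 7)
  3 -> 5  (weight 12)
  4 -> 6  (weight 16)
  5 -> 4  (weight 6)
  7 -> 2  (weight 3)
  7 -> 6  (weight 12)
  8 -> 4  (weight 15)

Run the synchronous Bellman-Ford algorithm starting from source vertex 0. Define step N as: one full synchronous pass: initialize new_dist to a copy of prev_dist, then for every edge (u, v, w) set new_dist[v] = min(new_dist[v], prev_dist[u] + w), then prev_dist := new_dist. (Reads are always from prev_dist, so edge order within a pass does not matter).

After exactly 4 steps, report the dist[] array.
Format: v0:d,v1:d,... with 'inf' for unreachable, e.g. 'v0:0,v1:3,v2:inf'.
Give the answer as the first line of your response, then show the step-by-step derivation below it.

v0:0,v1:11,v2:16,v3:31,v4:38,v5:43,v6:inf,v7:inf,v8:23

step 1: dist = v0:0,v1:11,v2:inf,v3:inf,v4:inf,v5:inf,v6:inf,v7:inf,v8:inf
step 2: dist = v0:0,v1:11,v2:16,v3:inf,v4:inf,v5:inf,v6:inf,v7:inf,v8:inf
step 3: dist = v0:0,v1:11,v2:16,v3:31,v4:inf,v5:inf,v6:inf,v7:inf,v8:23
step 4: dist = v0:0,v1:11,v2:16,v3:31,v4:38,v5:43,v6:inf,v7:inf,v8:23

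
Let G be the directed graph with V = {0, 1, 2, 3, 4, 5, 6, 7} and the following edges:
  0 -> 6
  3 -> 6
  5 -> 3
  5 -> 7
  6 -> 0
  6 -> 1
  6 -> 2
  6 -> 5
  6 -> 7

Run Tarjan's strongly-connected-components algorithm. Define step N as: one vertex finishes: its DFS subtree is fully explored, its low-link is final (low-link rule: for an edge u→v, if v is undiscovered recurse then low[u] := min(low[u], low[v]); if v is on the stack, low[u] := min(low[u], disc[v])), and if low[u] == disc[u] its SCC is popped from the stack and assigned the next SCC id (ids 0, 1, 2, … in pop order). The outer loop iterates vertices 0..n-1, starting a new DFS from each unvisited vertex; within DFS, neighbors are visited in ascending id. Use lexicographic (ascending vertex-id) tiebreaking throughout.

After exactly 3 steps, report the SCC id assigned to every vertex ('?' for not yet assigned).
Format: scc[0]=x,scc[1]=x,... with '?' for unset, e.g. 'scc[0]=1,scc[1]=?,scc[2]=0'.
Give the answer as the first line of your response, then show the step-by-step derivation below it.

scc[0]=?,scc[1]=0,scc[2]=1,scc[3]=?,scc[4]=?,scc[5]=?,scc[6]=?,scc[7]=?

step 1: low=(low[0]=0,low[1]=2,low[2]=?,low[3]=?,low[4]=?,low[5]=?,low[6]=0,low[7]=?); scc=(scc[0]=?,scc[1]=0,scc[2]=?,scc[3]=?,scc[4]=?,scc[5]=?,scc[6]=?,scc[7]=?)
step 2: low=(low[0]=0,low[1]=2,low[2]=3,low[3]=?,low[4]=?,low[5]=?,low[6]=0,low[7]=?); scc=(scc[0]=?,scc[1]=0,scc[2]=1,scc[3]=?,scc[4]=?,scc[5]=?,scc[6]=?,scc[7]=?)
step 3: low=(low[0]=0,low[1]=2,low[2]=3,low[3]=1,low[4]=?,low[5]=4,low[6]=0,low[7]=?); scc=(scc[0]=?,scc[1]=0,scc[2]=1,scc[3]=?,scc[4]=?,scc[5]=?,scc[6]=?,scc[7]=?)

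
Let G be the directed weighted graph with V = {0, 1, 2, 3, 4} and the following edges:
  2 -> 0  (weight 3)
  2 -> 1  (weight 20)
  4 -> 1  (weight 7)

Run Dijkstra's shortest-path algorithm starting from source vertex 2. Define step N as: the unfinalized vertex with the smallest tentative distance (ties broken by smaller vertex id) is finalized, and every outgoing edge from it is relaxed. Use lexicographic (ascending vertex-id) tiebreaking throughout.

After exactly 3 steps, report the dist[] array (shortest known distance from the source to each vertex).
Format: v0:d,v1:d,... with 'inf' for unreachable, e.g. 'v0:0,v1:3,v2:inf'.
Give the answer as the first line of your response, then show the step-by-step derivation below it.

v0:3,v1:20,v2:0,v3:inf,v4:inf

step 1: dist = v0:3,v1:20,v2:0,v3:inf,v4:inf
step 2: dist = v0:3,v1:20,v2:0,v3:inf,v4:inf
step 3: dist = v0:3,v1:20,v2:0,v3:inf,v4:inf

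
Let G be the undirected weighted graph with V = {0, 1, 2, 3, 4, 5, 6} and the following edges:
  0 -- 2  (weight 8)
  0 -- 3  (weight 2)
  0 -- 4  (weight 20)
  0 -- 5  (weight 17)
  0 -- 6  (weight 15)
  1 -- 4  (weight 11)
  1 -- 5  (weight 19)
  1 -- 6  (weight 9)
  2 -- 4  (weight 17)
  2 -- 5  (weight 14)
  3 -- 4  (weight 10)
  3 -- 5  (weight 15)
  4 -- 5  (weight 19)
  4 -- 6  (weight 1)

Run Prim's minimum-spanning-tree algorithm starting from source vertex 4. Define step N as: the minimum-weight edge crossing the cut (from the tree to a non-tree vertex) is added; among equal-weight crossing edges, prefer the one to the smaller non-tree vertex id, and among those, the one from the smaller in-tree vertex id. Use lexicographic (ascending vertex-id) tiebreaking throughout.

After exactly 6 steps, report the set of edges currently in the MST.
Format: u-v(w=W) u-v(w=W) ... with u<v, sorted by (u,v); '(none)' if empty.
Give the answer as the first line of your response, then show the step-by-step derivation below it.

0-2(w=8) 0-3(w=2) 1-6(w=9) 2-5(w=14) 3-4(w=10) 4-6(w=1)

step 1: add edge 4-6 (w=1); MST = {4-6(w=1)}
step 2: add edge 1-6 (w=9); MST = {1-6(w=9) 4-6(w=1)}
step 3: add edge 3-4 (w=10); MST = {1-6(w=9) 3-4(w=10) 4-6(w=1)}
step 4: add edge 0-3 (w=2); MST = {0-3(w=2) 1-6(w=9) 3-4(w=10) 4-6(w=1)}
step 5: add edge 0-2 (w=8); MST = {0-2(w=8) 0-3(w=2) 1-6(w=9) 3-4(w=10) 4-6(w=1)}
step 6: add edge 2-5 (w=14); MST = {0-2(w=8) 0-3(w=2) 1-6(w=9) 2-5(w=14) 3-4(w=10) 4-6(w=1)}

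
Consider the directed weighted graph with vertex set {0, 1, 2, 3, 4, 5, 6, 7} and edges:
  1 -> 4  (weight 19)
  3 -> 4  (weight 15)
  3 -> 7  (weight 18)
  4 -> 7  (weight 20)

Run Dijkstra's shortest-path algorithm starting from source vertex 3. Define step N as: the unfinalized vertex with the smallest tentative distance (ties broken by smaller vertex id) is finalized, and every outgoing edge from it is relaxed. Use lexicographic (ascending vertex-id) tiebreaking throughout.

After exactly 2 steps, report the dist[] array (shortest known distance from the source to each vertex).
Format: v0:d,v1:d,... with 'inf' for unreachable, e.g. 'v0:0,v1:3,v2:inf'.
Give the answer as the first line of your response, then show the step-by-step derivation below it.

v0:inf,v1:inf,v2:inf,v3:0,v4:15,v5:inf,v6:inf,v7:18

step 1: dist = v0:inf,v1:inf,v2:inf,v3:0,v4:15,v5:inf,v6:inf,v7:18
step 2: dist = v0:inf,v1:inf,v2:inf,v3:0,v4:15,v5:inf,v6:inf,v7:18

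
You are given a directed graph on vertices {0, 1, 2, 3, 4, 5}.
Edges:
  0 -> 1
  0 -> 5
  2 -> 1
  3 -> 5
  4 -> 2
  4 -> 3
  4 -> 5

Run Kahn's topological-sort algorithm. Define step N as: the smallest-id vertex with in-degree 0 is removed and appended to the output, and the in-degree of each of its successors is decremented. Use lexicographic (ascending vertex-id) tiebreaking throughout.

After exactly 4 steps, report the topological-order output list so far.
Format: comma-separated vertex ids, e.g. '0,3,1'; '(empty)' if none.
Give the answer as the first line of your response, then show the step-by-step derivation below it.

0,4,2,1

step 1: output 0; order=[0]; indeg=(0,1,1,1,0,2)
step 2: output 4; order=[0,4]; indeg=(0,1,0,0,0,1)
step 3: output 2; order=[0,4,2]; indeg=(0,0,0,0,0,1)
step 4: output 1; order=[0,4,2,1]; indeg=(0,0,0,0,0,1)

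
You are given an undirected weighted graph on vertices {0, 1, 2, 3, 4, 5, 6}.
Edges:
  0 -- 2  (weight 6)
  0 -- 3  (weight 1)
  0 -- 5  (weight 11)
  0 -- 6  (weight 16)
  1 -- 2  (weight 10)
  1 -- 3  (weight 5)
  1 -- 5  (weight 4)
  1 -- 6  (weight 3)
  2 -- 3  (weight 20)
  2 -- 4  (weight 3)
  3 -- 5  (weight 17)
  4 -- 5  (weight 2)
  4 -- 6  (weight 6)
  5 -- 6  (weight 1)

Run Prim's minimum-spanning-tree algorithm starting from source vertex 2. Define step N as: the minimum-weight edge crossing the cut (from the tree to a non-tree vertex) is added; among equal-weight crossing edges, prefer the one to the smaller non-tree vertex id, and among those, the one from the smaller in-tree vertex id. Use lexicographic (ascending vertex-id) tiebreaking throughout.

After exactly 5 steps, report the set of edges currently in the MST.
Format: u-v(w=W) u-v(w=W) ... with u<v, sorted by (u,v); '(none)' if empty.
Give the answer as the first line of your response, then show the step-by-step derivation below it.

1-3(w=5) 1-6(w=3) 2-4(w=3) 4-5(w=2) 5-6(w=1)

step 1: add edge 2-4 (w=3); MST = {2-4(w=3)}
step 2: add edge 4-5 (w=2); MST = {2-4(w=3) 4-5(w=2)}
step 3: add edge 5-6 (w=1); MST = {2-4(w=3) 4-5(w=2) 5-6(w=1)}
step 4: add edge 1-6 (w=3); MST = {1-6(w=3) 2-4(w=3) 4-5(w=2) 5-6(w=1)}
step 5: add edge 1-3 (w=5); MST = {1-3(w=5) 1-6(w=3) 2-4(w=3) 4-5(w=2) 5-6(w=1)}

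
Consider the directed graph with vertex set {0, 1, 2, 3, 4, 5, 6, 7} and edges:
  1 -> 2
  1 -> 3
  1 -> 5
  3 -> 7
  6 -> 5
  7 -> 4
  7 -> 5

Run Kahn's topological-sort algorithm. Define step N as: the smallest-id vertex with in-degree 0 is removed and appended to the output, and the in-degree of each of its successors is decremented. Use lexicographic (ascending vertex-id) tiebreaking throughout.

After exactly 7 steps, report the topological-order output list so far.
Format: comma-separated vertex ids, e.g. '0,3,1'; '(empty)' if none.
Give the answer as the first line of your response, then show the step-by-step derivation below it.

0,1,2,3,6,7,4

step 1: output 0; order=[0]; indeg=(0,0,1,1,1,3,0,1)
step 2: output 1; order=[0,1]; indeg=(0,0,0,0,1,2,0,1)
step 3: output 2; order=[0,1,2]; indeg=(0,0,0,0,1,2,0,1)
step 4: output 3; order=[0,1,2,3]; indeg=(0,0,0,0,1,2,0,0)
step 5: output 6; order=[0,1,2,3,6]; indeg=(0,0,0,0,1,1,0,0)
step 6: output 7; order=[0,1,2,3,6,7]; indeg=(0,0,0,0,0,0,0,0)
step 7: output 4; order=[0,1,2,3,6,7,4]; indeg=(0,0,0,0,0,0,0,0)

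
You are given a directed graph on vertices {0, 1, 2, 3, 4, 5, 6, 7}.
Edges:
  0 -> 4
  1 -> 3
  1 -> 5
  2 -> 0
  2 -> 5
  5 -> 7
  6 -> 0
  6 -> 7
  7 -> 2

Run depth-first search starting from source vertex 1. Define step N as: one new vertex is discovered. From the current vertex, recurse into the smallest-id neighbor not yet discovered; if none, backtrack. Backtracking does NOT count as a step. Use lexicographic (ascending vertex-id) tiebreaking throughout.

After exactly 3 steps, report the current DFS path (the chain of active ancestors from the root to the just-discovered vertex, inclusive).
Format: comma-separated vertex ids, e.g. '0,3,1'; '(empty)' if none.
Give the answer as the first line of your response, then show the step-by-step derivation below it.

1,5

step 1: discover 1; path=1; order=1
step 2: discover 3; path=1>3; order=1,3
step 3: discover 5; path=1>5; order=1,3,5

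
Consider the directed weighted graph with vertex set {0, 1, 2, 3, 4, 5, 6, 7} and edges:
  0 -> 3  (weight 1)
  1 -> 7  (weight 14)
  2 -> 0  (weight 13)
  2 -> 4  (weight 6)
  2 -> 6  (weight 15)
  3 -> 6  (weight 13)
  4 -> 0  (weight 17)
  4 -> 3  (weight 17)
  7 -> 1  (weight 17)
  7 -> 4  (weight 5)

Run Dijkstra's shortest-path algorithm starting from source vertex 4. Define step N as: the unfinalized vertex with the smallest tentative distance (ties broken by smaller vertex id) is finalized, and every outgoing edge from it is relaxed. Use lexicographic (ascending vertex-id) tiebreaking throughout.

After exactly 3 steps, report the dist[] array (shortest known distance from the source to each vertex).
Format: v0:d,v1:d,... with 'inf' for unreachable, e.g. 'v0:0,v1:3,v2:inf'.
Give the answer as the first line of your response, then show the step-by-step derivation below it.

v0:17,v1:inf,v2:inf,v3:17,v4:0,v5:inf,v6:30,v7:inf

step 1: dist = v0:17,v1:inf,v2:inf,v3:17,v4:0,v5:inf,v6:inf,v7:inf
step 2: dist = v0:17,v1:inf,v2:inf,v3:17,v4:0,v5:inf,v6:inf,v7:inf
step 3: dist = v0:17,v1:inf,v2:inf,v3:17,v4:0,v5:inf,v6:30,v7:inf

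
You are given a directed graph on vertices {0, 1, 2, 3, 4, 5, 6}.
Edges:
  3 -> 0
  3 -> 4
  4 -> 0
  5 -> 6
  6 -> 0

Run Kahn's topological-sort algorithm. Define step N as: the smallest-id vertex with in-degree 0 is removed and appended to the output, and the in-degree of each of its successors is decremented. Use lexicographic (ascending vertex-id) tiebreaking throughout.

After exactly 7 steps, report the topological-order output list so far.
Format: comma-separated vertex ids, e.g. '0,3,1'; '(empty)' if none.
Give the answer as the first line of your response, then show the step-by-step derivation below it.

1,2,3,4,5,6,0

step 1: output 1; order=[1]; indeg=(3,0,0,0,1,0,1)
step 2: output 2; order=[1,2]; indeg=(3,0,0,0,1,0,1)
step 3: output 3; order=[1,2,3]; indeg=(2,0,0,0,0,0,1)
step 4: output 4; order=[1,2,3,4]; indeg=(1,0,0,0,0,0,1)
step 5: output 5; order=[1,2,3,4,5]; indeg=(1,0,0,0,0,0,0)
step 6: output 6; order=[1,2,3,4,5,6]; indeg=(0,0,0,0,0,0,0)
step 7: output 0; order=[1,2,3,4,5,6,0]; indeg=(0,0,0,0,0,0,0)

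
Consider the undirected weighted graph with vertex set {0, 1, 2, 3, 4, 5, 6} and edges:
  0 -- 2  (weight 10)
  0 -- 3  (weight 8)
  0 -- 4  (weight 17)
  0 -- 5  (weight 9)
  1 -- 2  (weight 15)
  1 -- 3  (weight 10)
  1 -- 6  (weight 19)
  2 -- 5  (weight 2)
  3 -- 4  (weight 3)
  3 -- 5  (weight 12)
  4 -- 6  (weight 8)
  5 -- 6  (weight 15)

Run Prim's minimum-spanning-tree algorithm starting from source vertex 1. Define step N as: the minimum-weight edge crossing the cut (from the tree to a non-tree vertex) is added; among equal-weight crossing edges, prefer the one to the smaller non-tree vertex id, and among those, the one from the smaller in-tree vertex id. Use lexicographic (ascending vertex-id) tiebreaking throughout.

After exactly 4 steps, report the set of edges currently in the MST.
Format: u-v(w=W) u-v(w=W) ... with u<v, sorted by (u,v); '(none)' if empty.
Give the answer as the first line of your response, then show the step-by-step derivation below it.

0-3(w=8) 1-3(w=10) 3-4(w=3) 4-6(w=8)

step 1: add edge 1-3 (w=10); MST = {1-3(w=10)}
step 2: add edge 3-4 (w=3); MST = {1-3(w=10) 3-4(w=3)}
step 3: add edge 0-3 (w=8); MST = {0-3(w=8) 1-3(w=10) 3-4(w=3)}
step 4: add edge 4-6 (w=8); MST = {0-3(w=8) 1-3(w=10) 3-4(w=3) 4-6(w=8)}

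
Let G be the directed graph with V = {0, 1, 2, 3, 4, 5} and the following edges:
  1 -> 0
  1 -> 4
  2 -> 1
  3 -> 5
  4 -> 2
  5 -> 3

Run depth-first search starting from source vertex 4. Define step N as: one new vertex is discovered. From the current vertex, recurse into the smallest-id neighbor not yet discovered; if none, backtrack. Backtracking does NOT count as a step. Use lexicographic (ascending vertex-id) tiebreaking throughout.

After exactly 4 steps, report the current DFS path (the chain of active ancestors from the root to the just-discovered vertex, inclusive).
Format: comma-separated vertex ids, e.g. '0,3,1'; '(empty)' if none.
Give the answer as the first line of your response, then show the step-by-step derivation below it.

4,2,1,0

step 1: discover 4; path=4; order=4
step 2: discover 2; path=4>2; order=4,2
step 3: discover 1; path=4>2>1; order=4,2,1
step 4: discover 0; path=4>2>1>0; order=4,2,1,0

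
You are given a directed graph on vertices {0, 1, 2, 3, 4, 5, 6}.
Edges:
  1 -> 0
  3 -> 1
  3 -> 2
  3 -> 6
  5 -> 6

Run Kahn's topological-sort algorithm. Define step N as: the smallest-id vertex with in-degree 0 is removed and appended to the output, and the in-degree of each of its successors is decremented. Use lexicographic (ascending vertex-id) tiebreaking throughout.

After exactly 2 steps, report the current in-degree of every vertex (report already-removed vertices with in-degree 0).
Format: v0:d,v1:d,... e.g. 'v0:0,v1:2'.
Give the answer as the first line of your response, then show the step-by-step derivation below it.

v0:0,v1:0,v2:0,v3:0,v4:0,v5:0,v6:1

step 1: output 3; order=[3]; indeg=(1,0,0,0,0,0,1)
step 2: output 1; order=[3,1]; indeg=(0,0,0,0,0,0,1)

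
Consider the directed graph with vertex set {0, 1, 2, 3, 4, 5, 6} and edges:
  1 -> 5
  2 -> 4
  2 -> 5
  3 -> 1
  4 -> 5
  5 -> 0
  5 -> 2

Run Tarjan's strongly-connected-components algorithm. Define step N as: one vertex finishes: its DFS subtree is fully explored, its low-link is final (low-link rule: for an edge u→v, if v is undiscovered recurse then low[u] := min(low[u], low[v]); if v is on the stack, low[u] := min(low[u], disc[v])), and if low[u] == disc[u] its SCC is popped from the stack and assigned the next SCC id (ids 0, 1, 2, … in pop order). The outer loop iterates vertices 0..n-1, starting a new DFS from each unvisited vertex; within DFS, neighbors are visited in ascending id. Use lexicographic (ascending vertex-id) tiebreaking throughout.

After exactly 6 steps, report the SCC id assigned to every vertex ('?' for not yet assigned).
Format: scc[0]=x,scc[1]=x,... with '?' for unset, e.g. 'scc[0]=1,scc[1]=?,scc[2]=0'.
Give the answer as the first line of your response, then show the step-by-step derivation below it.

scc[0]=0,scc[1]=2,scc[2]=1,scc[3]=3,scc[4]=1,scc[5]=1,scc[6]=?

step 1: low=(low[0]=0,low[1]=?,low[2]=?,low[3]=?,low[4]=?,low[5]=?,low[6]=?); scc=(scc[0]=0,scc[1]=?,scc[2]=?,scc[3]=?,scc[4]=?,scc[5]=?,scc[6]=?)
step 2: low=(low[0]=0,low[1]=1,low[2]=3,low[3]=?,low[4]=2,low[5]=2,low[6]=?); scc=(scc[0]=0,scc[1]=?,scc[2]=?,scc[3]=?,scc[4]=?,scc[5]=?,scc[6]=?)
step 3: low=(low[0]=0,low[1]=1,low[2]=2,low[3]=?,low[4]=2,low[5]=2,low[6]=?); scc=(scc[0]=0,scc[1]=?,scc[2]=?,scc[3]=?,scc[4]=?,scc[5]=?,scc[6]=?)
step 4: low=(low[0]=0,low[1]=1,low[2]=2,low[3]=?,low[4]=2,low[5]=2,low[6]=?); scc=(scc[0]=0,scc[1]=?,scc[2]=1,scc[3]=?,scc[4]=1,scc[5]=1,scc[6]=?)
step 5: low=(low[0]=0,low[1]=1,low[2]=2,low[3]=?,low[4]=2,low[5]=2,low[6]=?); scc=(scc[0]=0,scc[1]=2,scc[2]=1,scc[3]=?,scc[4]=1,scc[5]=1,scc[6]=?)
step 6: low=(low[0]=0,low[1]=1,low[2]=2,low[3]=5,low[4]=2,low[5]=2,low[6]=?); scc=(scc[0]=0,scc[1]=2,scc[2]=1,scc[3]=3,scc[4]=1,scc[5]=1,scc[6]=?)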